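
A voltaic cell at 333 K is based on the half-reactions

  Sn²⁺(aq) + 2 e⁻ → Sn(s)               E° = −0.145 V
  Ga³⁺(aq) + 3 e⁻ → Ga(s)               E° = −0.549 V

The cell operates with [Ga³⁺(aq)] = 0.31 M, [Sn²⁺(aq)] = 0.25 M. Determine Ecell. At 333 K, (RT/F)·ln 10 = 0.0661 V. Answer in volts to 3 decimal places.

+0.395 V

Sn²⁺/Sn is reduced (cathode, E° = −0.145 V) and Ga³⁺/Ga is oxidized (anode).
E°cell = E°cat − E°an = −0.145 − (−0.549) = +0.404 V; n = 6.
For the overall reaction 3 Sn²⁺(aq) + 2 Ga(s) → 3 Sn(s) + 2 Ga³⁺(aq), Q = [Ga³⁺(aq)]^2 / [Sn²⁺(aq)]^3 = 6.15, giving log Q = 0.789.
By the Nernst equation, E = +0.404 − (0.0661/6)·(0.789) = +0.395 V.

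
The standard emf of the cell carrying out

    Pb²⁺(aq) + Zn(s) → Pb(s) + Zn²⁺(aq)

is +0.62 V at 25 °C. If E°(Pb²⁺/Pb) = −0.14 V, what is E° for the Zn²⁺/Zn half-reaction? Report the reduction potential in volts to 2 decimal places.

In the reaction as written the Pb²⁺/Pb couple is reduced (cathode) and Zn²⁺/Zn is oxidized (anode), so E°cell = E°(Pb²⁺/Pb) − E°(Zn²⁺/Zn).
E°(Zn²⁺/Zn) = E°(cathode) − E°cell = −0.14 − (+0.62) = −0.76 V.

−0.76 V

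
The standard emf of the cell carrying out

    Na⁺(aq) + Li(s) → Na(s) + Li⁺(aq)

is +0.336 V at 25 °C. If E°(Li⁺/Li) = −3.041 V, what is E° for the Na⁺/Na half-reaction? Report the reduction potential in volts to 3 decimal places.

In the reaction as written the Na⁺/Na couple is reduced (cathode) and Li⁺/Li is oxidized (anode), so E°cell = E°(Na⁺/Na) − E°(Li⁺/Li).
E°(Na⁺/Na) = E°cell + E°(anode) = +0.336 + (−3.041) = −2.705 V.

−2.705 V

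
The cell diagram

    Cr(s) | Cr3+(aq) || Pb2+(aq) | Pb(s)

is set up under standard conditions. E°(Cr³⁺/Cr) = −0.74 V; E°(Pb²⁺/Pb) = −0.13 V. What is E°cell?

+0.61 V

By convention the left-hand electrode in cell notation is the anode (oxidation) and the right-hand electrode is the cathode (reduction).
E°cell = E°(right) − E°(left) = −0.13 − (−0.74) = +0.61 V.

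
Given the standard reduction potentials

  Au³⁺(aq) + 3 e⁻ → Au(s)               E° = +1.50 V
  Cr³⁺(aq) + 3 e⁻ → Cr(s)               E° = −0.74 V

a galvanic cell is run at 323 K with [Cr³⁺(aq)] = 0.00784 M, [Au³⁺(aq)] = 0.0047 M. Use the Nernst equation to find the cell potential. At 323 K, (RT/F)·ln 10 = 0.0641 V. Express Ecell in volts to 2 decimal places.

+2.24 V

The Au³⁺/Au couple has the more positive E°, so it is the cathode; Cr³⁺/Cr is the anode.
The standard potential is +1.50 − (−0.74) = +2.24 V and the balanced reaction transfers n = 3 electrons.
For the overall reaction Au³⁺(aq) + Cr(s) → Au(s) + Cr³⁺(aq), Q = [Cr³⁺(aq)] / [Au³⁺(aq)] = 1.67, giving log Q = 0.222.
Applying E = E° − (RT ln10/nF)·log Q gives +2.24 − (0.0641/3)(0.222) = +2.24 V.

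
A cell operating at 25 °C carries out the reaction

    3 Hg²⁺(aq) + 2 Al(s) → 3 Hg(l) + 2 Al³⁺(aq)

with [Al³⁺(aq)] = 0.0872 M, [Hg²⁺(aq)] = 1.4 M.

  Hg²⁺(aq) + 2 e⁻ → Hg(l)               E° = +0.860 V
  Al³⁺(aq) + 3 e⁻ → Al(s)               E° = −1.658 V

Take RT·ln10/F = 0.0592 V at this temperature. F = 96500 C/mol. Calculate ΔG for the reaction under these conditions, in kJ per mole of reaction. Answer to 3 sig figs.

E°cell = +0.860 − (−1.658) = +2.518 V; the balanced reaction transfers n = 6 electrons.
Here Q = [Al³⁺(aq)]^2 / [Hg²⁺(aq)]^3 = 0.00277 (log Q = −2.557), giving E = +2.518 − (0.0592/6)·(−2.557) = +2.5432 V.
Finally ΔG = −nFE = −(6)(96500 C/mol)(+2.5432 V) = −1470 kJ/mol.

−1470 kJ/mol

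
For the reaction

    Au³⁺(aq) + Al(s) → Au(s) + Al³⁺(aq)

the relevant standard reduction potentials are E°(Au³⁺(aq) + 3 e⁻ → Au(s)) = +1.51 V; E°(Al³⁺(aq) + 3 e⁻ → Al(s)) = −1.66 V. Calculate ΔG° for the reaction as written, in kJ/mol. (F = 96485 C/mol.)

−918 kJ/mol

In the reaction as written Au³⁺(aq) is reduced, so the Au³⁺/Au couple is the cathode and Al³⁺/Al is the anode.
E°cell = +1.51 − (−1.66) = +3.17 V; balancing electrons gives n = 3.
ΔG° = −nFE°cell = −(3)(96485)(+3.17) J/mol = −918 kJ/mol.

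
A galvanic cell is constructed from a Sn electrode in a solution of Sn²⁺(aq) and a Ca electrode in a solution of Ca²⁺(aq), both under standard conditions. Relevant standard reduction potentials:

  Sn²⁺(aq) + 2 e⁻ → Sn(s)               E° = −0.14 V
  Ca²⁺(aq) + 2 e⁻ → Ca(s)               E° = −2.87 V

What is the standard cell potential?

+2.73 V

Of the two couples in this cell, the one with the more positive reduction potential is reduced at the cathode: here that is Sn²⁺/Sn (−0.14 V); Ca²⁺/Ca (−2.87 V) is the anode.
E°cell = E°(cathode) − E°(anode) = −0.14 − (−2.87) = +2.73 V.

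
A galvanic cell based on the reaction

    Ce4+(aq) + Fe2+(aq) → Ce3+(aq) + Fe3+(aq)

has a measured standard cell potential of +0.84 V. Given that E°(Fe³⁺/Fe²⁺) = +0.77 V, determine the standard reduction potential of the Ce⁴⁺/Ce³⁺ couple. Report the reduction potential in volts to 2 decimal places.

In the reaction as written the Ce⁴⁺/Ce³⁺ couple is reduced (cathode) and Fe³⁺/Fe²⁺ is oxidized (anode), so E°cell = E°(Ce⁴⁺/Ce³⁺) − E°(Fe³⁺/Fe²⁺).
E°(Ce⁴⁺/Ce³⁺) = E°cell + E°(anode) = +0.84 + (+0.77) = +1.61 V.

+1.61 V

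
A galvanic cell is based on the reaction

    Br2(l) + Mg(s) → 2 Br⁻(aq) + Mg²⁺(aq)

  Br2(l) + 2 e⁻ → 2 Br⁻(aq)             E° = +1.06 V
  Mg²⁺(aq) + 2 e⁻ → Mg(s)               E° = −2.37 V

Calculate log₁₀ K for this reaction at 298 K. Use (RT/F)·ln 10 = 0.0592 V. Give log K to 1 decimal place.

The Br₂/Br⁻ couple is reduced (cathode); E°cell = +1.06 − (−2.37) = +3.43 V with n = 2.
At equilibrium E = 0, so log K = nE°cell / 0.0592 = (2)(+3.43) / 0.0592 = 115.9.

log K = 115.9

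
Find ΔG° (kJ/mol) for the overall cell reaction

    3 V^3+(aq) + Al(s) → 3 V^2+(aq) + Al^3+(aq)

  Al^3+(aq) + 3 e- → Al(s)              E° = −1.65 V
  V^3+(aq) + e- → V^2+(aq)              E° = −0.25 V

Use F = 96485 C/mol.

−405 kJ/mol

In the reaction as written V^3+(aq) is reduced, so the V³⁺/V²⁺ couple is the cathode and Al³⁺/Al is the anode.
E°cell = −0.25 − (−1.65) = +1.40 V; balancing electrons gives n = 3.
ΔG° = −nFE°cell = −(3)(96485)(+1.40) J/mol = −405 kJ/mol.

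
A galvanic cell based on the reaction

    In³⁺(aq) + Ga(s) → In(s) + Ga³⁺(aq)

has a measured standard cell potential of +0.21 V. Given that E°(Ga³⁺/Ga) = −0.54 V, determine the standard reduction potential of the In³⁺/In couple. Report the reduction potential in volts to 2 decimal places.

−0.33 V

In the reaction as written the In³⁺/In couple is reduced (cathode) and Ga³⁺/Ga is oxidized (anode), so E°cell = E°(In³⁺/In) − E°(Ga³⁺/Ga).
E°(In³⁺/In) = E°cell + E°(anode) = +0.21 + (−0.54) = −0.33 V.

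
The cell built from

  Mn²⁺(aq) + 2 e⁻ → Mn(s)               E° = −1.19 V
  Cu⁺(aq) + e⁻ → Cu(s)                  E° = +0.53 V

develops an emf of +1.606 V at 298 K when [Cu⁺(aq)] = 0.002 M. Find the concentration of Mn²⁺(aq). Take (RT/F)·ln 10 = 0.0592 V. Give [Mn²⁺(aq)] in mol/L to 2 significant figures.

0.028 M

With Cu⁺/Cu at the cathode and Mn²⁺/Mn at the anode, E°cell = +0.53 − (−1.19) = +1.72 V (n = 2).
From the Nernst equation, log Q = n(E° − E)/0.0592 = 2·(+1.72 − (+1.606))/0.0592 = 3.851.
Balancing electrons gives 2 Cu⁺(aq) + Mn(s) → 2 Cu(s) + Mn²⁺(aq); thus Q = [Mn²⁺(aq)] / [Cu⁺(aq)]^2.
Isolating [Mn²⁺(aq)] in Q = 10^{3.851} yields log [Mn²⁺(aq)] = −1.547, i.e. 0.028 M.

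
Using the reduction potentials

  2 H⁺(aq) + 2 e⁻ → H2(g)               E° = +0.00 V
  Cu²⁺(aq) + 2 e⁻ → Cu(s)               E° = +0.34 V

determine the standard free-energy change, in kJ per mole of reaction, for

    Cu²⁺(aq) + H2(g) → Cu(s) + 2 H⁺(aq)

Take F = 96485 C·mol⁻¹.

In the reaction as written Cu²⁺(aq) is reduced, so the Cu²⁺/Cu couple is the cathode and 2H⁺/H₂ is the anode.
E°cell = +0.34 − (+0.00) = +0.34 V; balancing electrons gives n = 2.
ΔG° = −nFE°cell = −(2)(96485)(+0.34) J/mol = −65.6 kJ/mol.

−65.6 kJ/mol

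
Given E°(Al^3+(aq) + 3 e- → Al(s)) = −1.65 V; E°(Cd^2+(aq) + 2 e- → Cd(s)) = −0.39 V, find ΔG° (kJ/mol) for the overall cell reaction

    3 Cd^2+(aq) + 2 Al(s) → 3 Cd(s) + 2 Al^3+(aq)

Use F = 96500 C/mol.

In the reaction as written Cd^2+(aq) is reduced, so the Cd²⁺/Cd couple is the cathode and Al³⁺/Al is the anode.
E°cell = −0.39 − (−1.65) = +1.26 V; balancing electrons gives n = 6.
ΔG° = −nFE°cell = −(6)(96500)(+1.26) J/mol = −730 kJ/mol.

−730 kJ/mol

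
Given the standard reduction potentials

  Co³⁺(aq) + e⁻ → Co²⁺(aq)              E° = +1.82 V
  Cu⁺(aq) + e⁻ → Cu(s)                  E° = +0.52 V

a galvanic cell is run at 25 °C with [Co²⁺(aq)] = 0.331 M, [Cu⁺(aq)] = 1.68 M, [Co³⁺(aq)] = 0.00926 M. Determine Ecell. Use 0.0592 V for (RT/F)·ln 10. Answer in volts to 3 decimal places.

+1.195 V

The Co³⁺/Co²⁺ couple has the more positive E°, so it is the cathode; Cu⁺/Cu is the anode.
E°cell = +1.82 − (+0.52) = +1.30 V, with n = 1 electron transferred.
Balancing gives Co³⁺(aq) + Cu(s) → Co²⁺(aq) + Cu⁺(aq); hence Q = ([Co²⁺(aq)]·[Cu⁺(aq)]) / [Co³⁺(aq)] = 60.1 (log Q = 1.779).
E = E° − (0.0592/n)·log Q = +1.30 − (0.0592/1)(1.779) = +1.195 V.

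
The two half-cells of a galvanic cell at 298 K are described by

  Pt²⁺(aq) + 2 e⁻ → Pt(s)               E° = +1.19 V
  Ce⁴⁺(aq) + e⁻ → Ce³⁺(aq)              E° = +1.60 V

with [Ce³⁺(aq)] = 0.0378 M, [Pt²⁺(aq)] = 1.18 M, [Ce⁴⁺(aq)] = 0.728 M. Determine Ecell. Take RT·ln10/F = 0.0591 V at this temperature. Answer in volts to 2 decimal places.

The Ce⁴⁺/Ce³⁺ couple has the more positive E°, so it is the cathode; Pt²⁺/Pt is the anode.
E°cell = +1.60 − (+1.19) = +0.41 V, with n = 2 electrons transferred.
The balanced reaction is 2 Ce⁴⁺(aq) + Pt(s) → 2 Ce³⁺(aq) + Pt²⁺(aq), so Q = ([Ce³⁺(aq)]^2·[Pt²⁺(aq)]) / [Ce⁴⁺(aq)]^2 = 0.00318 and log Q = −2.497.
Applying E = E° − (RT ln10/nF)·log Q gives +0.41 − (0.0591/2)(−2.497) = +0.48 V.

+0.48 V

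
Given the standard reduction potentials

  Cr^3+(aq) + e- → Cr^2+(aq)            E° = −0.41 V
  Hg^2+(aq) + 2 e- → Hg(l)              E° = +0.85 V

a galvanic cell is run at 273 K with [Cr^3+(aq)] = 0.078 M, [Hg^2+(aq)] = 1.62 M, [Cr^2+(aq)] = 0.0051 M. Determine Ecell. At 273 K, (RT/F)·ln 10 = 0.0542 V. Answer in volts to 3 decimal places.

Since E°(Hg²⁺/Hg) > E°(Cr³⁺/Cr²⁺), Hg²⁺/Hg serves as the cathode.
E°cell = +0.85 − (−0.41) = +1.26 V, with n = 2 electrons transferred.
Balancing gives Hg^2+(aq) + 2 Cr^2+(aq) → Hg(l) + 2 Cr^3+(aq); hence Q = [Cr^3+(aq)]^2 / ([Hg^2+(aq)]·[Cr^2+(aq)]^2) = 144 (log Q = 2.160).
Applying E = E° − (RT ln10/nF)·log Q gives +1.26 − (0.0542/2)(2.160) = +1.201 V.

+1.201 V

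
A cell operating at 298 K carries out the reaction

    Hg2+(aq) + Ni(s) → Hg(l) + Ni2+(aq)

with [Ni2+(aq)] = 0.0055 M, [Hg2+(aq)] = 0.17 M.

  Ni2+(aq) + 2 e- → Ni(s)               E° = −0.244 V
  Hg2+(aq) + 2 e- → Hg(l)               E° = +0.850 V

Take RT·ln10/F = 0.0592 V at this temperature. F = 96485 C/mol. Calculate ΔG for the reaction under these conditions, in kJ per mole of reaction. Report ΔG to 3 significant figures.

−220 kJ/mol

The standard cell potential is +0.850 − (−0.244) = +1.094 V, with n = 2 electrons in the balanced equation.
The reaction quotient is [Ni2+(aq)] / [Hg2+(aq)] = 0.0324; by Nernst, E = +1.094 − (0.0592/2)(−1.490) = +1.1381 V.
Finally ΔG = −nFE = −(2)(96485 C/mol)(+1.1381 V) = −220 kJ/mol.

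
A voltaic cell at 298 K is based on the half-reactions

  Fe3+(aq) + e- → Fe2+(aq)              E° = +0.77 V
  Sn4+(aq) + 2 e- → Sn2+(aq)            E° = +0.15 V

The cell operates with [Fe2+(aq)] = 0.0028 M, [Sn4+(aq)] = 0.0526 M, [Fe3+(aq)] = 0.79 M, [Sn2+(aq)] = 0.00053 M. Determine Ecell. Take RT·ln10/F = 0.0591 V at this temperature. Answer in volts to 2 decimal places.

+0.71 V

Since E°(Fe³⁺/Fe²⁺) > E°(Sn⁴⁺/Sn²⁺), Fe³⁺/Fe²⁺ serves as the cathode.
E°cell = +0.77 − (+0.15) = +0.62 V, with n = 2 electrons transferred.
The balanced reaction is 2 Fe3+(aq) + Sn2+(aq) → 2 Fe2+(aq) + Sn4+(aq), so Q = ([Fe2+(aq)]^2·[Sn4+(aq)]) / ([Fe3+(aq)]^2·[Sn2+(aq)]) = 0.00125 and log Q = −2.904.
By the Nernst equation, E = +0.62 − (0.0591/2)·(−2.904) = +0.71 V.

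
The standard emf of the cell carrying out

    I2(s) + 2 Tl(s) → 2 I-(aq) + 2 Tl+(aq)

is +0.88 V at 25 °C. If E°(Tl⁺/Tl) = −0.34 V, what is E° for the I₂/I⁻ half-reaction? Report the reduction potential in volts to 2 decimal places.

+0.54 V

In the reaction as written the I₂/I⁻ couple is reduced (cathode) and Tl⁺/Tl is oxidized (anode), so E°cell = E°(I₂/I⁻) − E°(Tl⁺/Tl).
E°(I₂/I⁻) = E°cell + E°(anode) = +0.88 + (−0.34) = +0.54 V.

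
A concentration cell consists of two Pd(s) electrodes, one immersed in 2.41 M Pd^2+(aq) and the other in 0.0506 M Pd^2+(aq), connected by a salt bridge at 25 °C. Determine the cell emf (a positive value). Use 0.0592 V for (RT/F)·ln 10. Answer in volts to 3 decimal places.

For a concentration cell E°cell = 0, since both electrodes use the same couple.
The compartment with the higher Pd^2+(aq) concentration (2.41 M) acts as the cathode; ions are reduced there and produced at the dilute (0.0506 M) anode.
With n = 2, Ecell = −(0.0592/2)·log([dilute]/[conc]) = −(0.0592/2)·log(0.0506/2.41) = +0.050 V.

0.050 V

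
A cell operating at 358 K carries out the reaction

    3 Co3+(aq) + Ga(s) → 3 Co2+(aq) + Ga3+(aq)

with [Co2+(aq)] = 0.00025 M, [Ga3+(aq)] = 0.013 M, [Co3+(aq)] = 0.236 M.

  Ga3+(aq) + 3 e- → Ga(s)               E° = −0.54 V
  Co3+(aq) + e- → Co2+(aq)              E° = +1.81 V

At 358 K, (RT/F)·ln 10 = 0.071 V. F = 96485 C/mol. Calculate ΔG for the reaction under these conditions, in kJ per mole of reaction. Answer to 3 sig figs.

−754 kJ/mol

E°cell = +1.81 − (−0.54) = +2.35 V; the balanced reaction transfers n = 3 electrons.
Here Q = ([Co2+(aq)]^3·[Ga3+(aq)]) / [Co3+(aq)]^3 = 1.55×10^−11 (log Q = −10.811), giving E = +2.35 − (0.071/3)·(−10.811) = +2.6059 V.
ΔG = −nFE = −(3)(96485)(+2.6059) J/mol = −754 kJ/mol.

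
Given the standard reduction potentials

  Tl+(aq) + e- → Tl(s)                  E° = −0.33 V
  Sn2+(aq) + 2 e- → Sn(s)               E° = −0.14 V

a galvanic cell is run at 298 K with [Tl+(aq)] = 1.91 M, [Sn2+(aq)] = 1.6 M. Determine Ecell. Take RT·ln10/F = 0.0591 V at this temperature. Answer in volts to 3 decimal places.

+0.179 V

The Sn²⁺/Sn couple has the more positive E°, so it is the cathode; Tl⁺/Tl is the anode.
E°cell = −0.14 − (−0.33) = +0.19 V, with n = 2 electrons transferred.
Balancing gives Sn2+(aq) + 2 Tl(s) → Sn(s) + 2 Tl+(aq); hence Q = [Tl+(aq)]^2 / [Sn2+(aq)] = 2.28 (log Q = 0.358).
E = E° − (0.0591/n)·log Q = +0.19 − (0.0591/2)(0.358) = +0.179 V.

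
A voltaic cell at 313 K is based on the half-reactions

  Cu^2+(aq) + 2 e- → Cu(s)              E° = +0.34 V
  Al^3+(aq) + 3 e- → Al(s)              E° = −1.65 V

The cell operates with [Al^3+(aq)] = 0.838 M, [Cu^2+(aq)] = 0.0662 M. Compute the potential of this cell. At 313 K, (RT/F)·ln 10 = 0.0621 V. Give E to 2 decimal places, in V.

+1.95 V

Cu²⁺/Cu is reduced (cathode, E° = +0.34 V) and Al³⁺/Al is oxidized (anode).
E°cell = E°cat − E°an = +0.34 − (−1.65) = +1.99 V; n = 6.
Balancing gives 3 Cu^2+(aq) + 2 Al(s) → 3 Cu(s) + 2 Al^3+(aq); hence Q = [Al^3+(aq)]^2 / [Cu^2+(aq)]^3 = 2.42×10^3 (log Q = 3.384).
Applying E = E° − (RT ln10/nF)·log Q gives +1.99 − (0.0621/6)(3.384) = +1.95 V.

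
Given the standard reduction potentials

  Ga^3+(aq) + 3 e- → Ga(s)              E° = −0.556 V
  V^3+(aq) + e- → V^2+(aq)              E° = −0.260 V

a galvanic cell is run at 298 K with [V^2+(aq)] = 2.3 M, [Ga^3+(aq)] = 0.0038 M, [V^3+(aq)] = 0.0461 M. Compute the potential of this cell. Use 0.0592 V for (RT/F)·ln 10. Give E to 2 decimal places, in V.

The V³⁺/V²⁺ couple has the more positive E°, so it is the cathode; Ga³⁺/Ga is the anode.
E°cell = E°cat − E°an = −0.260 − (−0.556) = +0.296 V; n = 3.
The balanced reaction is 3 V^3+(aq) + Ga(s) → 3 V^2+(aq) + Ga^3+(aq), so Q = ([V^2+(aq)]^3·[Ga^3+(aq)]) / [V^3+(aq)]^3 = 472 and log Q = 2.674.
E = E° − (0.0592/n)·log Q = +0.296 − (0.0592/3)(2.674) = +0.24 V.

+0.24 V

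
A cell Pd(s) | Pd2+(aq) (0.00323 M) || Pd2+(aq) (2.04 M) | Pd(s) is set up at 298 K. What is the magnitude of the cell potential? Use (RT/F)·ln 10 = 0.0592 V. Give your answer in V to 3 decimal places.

0.083 V

For a concentration cell E°cell = 0, since both electrodes use the same couple.
The compartment with the higher Pd2+(aq) concentration (2.04 M) acts as the cathode; ions are reduced there and produced at the dilute (0.00323 M) anode.
With n = 2, Ecell = −(0.0592/2)·log([dilute]/[conc]) = −(0.0592/2)·log(0.00323/2.04) = +0.083 V.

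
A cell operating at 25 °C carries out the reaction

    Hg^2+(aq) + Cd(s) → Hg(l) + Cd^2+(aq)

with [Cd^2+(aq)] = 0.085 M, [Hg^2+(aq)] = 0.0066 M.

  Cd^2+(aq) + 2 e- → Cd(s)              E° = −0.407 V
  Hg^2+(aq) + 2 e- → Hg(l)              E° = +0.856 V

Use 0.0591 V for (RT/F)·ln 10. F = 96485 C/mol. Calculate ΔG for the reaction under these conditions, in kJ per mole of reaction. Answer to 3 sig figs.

E°cell = +0.856 − (−0.407) = +1.263 V; the balanced reaction transfers n = 2 electrons.
The reaction quotient is [Cd^2+(aq)] / [Hg^2+(aq)] = 12.9; by Nernst, E = +1.263 − (0.0591/2)(1.110) = +1.2302 V.
Then ΔG = −nFE = −2 × 96485 × +1.2302 J/mol = −237 kJ/mol.

−237 kJ/mol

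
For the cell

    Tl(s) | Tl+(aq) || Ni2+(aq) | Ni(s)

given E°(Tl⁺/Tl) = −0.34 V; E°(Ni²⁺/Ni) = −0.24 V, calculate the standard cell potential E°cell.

+0.10 V

By convention the left-hand electrode in cell notation is the anode (oxidation) and the right-hand electrode is the cathode (reduction).
E°cell = E°(right) − E°(left) = −0.24 − (−0.34) = +0.10 V.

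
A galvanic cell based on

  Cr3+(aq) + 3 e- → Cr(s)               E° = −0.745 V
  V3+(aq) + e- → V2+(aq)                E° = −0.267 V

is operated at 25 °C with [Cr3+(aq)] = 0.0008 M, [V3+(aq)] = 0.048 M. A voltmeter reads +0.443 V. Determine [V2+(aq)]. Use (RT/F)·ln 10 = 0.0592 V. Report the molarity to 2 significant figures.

2.0 M

V³⁺/V²⁺ is the cathode (higher E°); E°cell = −0.267 − (−0.745) = +0.478 V with n = 3.
Since E = E° − (0.0592/n)·log Q, log Q = n(E° − E)/0.0592 = 1.774.
The balanced reaction is 3 V3+(aq) + Cr(s) → 3 V2+(aq) + Cr3+(aq), so Q = ([V2+(aq)]^3·[Cr3+(aq)]) / [V3+(aq)]^3.
Isolating [V2+(aq)] in Q = 10^{1.774} yields log [V2+(aq)] = 0.305, i.e. 2.0 M.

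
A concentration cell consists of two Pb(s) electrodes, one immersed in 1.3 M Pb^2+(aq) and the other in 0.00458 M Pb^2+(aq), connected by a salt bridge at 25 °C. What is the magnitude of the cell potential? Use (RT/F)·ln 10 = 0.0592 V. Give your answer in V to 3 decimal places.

For a concentration cell E°cell = 0, since both electrodes use the same couple.
The compartment with the higher Pb^2+(aq) concentration (1.3 M) acts as the cathode; ions are reduced there and produced at the dilute (0.00458 M) anode.
With n = 2, Ecell = −(0.0592/2)·log([dilute]/[conc]) = −(0.0592/2)·log(0.00458/1.3) = +0.073 V.

0.073 V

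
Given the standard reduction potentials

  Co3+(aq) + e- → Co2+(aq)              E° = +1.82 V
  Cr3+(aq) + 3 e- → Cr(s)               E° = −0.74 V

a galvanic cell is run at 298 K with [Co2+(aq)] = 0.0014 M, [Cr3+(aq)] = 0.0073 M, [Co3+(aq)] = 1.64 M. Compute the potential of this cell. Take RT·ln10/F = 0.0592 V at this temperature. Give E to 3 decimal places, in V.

+2.784 V

Since E°(Co³⁺/Co²⁺) > E°(Cr³⁺/Cr), Co³⁺/Co²⁺ serves as the cathode.
E°cell = E°cat − E°an = +1.82 − (−0.74) = +2.56 V; n = 3.
The balanced reaction is 3 Co3+(aq) + Cr(s) → 3 Co2+(aq) + Cr3+(aq), so Q = ([Co2+(aq)]^3·[Cr3+(aq)]) / [Co3+(aq)]^3 = 4.54×10^−12 and log Q = −11.343.
By the Nernst equation, E = +2.56 − (0.0592/3)·(−11.343) = +2.784 V.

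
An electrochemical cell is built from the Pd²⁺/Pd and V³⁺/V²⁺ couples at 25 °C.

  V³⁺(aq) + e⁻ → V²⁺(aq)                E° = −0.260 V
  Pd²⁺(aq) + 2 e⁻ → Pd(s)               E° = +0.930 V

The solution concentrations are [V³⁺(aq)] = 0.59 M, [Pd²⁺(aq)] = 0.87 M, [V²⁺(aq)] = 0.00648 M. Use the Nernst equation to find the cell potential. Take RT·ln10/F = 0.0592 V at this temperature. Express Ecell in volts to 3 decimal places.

+1.072 V

The Pd²⁺/Pd couple has the more positive E°, so it is the cathode; V³⁺/V²⁺ is the anode.
E°cell = E°cat − E°an = +0.930 − (−0.260) = +1.190 V; n = 2.
Balancing gives Pd²⁺(aq) + 2 V²⁺(aq) → Pd(s) + 2 V³⁺(aq); hence Q = [V³⁺(aq)]^2 / ([Pd²⁺(aq)]·[V²⁺(aq)]^2) = 9.53×10^3 (log Q = 3.979).
By the Nernst equation, E = +1.190 − (0.0592/2)·(3.979) = +1.072 V.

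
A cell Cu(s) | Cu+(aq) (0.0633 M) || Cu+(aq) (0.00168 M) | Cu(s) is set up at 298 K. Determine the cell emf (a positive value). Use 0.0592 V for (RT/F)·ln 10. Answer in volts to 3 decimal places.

0.093 V

For a concentration cell E°cell = 0, since both electrodes use the same couple.
The compartment with the higher Cu+(aq) concentration (0.0633 M) acts as the cathode; ions are reduced there and produced at the dilute (0.00168 M) anode.
With n = 1, Ecell = −(0.0592/1)·log([dilute]/[conc]) = −(0.0592/1)·log(0.00168/0.0633) = +0.093 V.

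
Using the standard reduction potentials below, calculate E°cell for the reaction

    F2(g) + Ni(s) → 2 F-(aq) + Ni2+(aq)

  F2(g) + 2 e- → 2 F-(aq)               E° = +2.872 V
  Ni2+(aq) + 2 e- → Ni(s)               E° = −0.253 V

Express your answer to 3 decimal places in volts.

+3.125 V

F2(g) gains electrons, so the F₂/F⁻ couple is the cathode; the Ni²⁺/Ni couple is the anode.
E°cell = E°(cathode) − E°(anode) = +2.872 − (−0.253) = +3.125 V.
The positive value indicates the reaction is spontaneous as written.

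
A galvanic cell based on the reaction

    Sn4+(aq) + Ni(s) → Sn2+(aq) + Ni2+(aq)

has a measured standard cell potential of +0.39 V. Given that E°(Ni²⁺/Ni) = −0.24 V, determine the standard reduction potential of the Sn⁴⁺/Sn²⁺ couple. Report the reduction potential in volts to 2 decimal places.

+0.15 V

In the reaction as written the Sn⁴⁺/Sn²⁺ couple is reduced (cathode) and Ni²⁺/Ni is oxidized (anode), so E°cell = E°(Sn⁴⁺/Sn²⁺) − E°(Ni²⁺/Ni).
E°(Sn⁴⁺/Sn²⁺) = E°cell + E°(anode) = +0.39 + (−0.24) = +0.15 V.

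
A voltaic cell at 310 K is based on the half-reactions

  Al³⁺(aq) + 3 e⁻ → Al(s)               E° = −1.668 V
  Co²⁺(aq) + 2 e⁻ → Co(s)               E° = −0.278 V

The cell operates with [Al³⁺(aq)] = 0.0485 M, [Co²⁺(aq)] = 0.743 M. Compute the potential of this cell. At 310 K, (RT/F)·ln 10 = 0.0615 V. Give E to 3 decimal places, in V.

Since E°(Co²⁺/Co) > E°(Al³⁺/Al), Co²⁺/Co serves as the cathode.
E°cell = E°cat − E°an = −0.278 − (−1.668) = +1.390 V; n = 6.
For the overall reaction 3 Co²⁺(aq) + 2 Al(s) → 3 Co(s) + 2 Al³⁺(aq), Q = [Al³⁺(aq)]^2 / [Co²⁺(aq)]^3 = 0.00573, giving log Q = −2.241.
Applying E = E° − (RT ln10/nF)·log Q gives +1.390 − (0.0615/6)(−2.241) = +1.413 V.

+1.413 V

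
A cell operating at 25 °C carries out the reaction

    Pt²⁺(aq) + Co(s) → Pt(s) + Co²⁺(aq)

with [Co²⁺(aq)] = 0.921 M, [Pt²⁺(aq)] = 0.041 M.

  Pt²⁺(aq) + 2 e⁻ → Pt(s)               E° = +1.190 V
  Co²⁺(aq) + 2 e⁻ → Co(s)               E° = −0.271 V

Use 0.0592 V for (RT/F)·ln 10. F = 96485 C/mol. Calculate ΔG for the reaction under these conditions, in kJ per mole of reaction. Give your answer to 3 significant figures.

E°cell = +1.190 − (−0.271) = +1.461 V; the balanced reaction transfers n = 2 electrons.
The reaction quotient is [Co²⁺(aq)] / [Pt²⁺(aq)] = 22.5; by Nernst, E = +1.461 − (0.0592/2)(1.351) = +1.4210 V.
Finally ΔG = −nFE = −(2)(96485 C/mol)(+1.4210 V) = −274 kJ/mol.

−274 kJ/mol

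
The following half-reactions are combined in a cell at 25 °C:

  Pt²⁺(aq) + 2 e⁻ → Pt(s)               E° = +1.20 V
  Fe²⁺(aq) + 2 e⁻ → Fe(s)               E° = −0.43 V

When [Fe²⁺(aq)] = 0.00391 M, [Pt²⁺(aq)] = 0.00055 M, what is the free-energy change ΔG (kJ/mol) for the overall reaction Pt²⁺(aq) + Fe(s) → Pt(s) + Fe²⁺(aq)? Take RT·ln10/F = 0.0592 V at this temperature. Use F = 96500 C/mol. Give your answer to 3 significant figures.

The standard cell potential is +1.20 − (−0.43) = +1.63 V, with n = 2 electrons in the balanced equation.
The reaction quotient is [Fe²⁺(aq)] / [Pt²⁺(aq)] = 7.11; by Nernst, E = +1.63 − (0.0592/2)(0.852) = +1.6048 V.
ΔG = −nFE = −(2)(96500)(+1.6048) J/mol = −310 kJ/mol.

−310 kJ/mol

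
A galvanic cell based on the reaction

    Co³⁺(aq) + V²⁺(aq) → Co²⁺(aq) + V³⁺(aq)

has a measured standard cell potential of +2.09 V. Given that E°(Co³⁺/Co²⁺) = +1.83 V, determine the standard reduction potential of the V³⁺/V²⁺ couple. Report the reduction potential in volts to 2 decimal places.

−0.26 V

In the reaction as written the Co³⁺/Co²⁺ couple is reduced (cathode) and V³⁺/V²⁺ is oxidized (anode), so E°cell = E°(Co³⁺/Co²⁺) − E°(V³⁺/V²⁺).
E°(V³⁺/V²⁺) = E°(cathode) − E°cell = +1.83 − (+2.09) = −0.26 V.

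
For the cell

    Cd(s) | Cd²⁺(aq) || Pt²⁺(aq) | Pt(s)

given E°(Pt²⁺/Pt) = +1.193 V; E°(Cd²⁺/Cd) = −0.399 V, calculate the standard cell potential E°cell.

+1.592 V

By convention the left-hand electrode in cell notation is the anode (oxidation) and the right-hand electrode is the cathode (reduction).
E°cell = E°(right) − E°(left) = +1.193 − (−0.399) = +1.592 V.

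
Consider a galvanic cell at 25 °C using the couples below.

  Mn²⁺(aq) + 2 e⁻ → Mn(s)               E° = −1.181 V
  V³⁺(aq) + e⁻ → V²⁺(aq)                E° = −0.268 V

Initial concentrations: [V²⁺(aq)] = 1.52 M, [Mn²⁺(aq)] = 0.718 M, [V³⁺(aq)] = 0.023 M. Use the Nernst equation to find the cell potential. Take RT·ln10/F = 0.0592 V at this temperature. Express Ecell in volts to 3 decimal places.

+0.810 V

Since E°(V³⁺/V²⁺) > E°(Mn²⁺/Mn), V³⁺/V²⁺ serves as the cathode.
The standard potential is −0.268 − (−1.181) = +0.913 V and the balanced reaction transfers n = 2 electrons.
The balanced reaction is 2 V³⁺(aq) + Mn(s) → 2 V²⁺(aq) + Mn²⁺(aq), so Q = ([V²⁺(aq)]^2·[Mn²⁺(aq)]) / [V³⁺(aq)]^2 = 3.14×10^3 and log Q = 3.496.
E = E° − (0.0592/n)·log Q = +0.913 − (0.0592/2)(3.496) = +0.810 V.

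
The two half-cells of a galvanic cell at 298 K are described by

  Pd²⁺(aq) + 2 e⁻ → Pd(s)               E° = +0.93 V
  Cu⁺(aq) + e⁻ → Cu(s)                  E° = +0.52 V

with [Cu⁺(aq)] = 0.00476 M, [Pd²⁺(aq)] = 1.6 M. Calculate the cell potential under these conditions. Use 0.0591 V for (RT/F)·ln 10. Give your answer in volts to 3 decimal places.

Pd²⁺/Pd is reduced (cathode, E° = +0.93 V) and Cu⁺/Cu is oxidized (anode).
E°cell = +0.93 − (+0.52) = +0.41 V, with n = 2 electrons transferred.
For the overall reaction Pd²⁺(aq) + 2 Cu(s) → Pd(s) + 2 Cu⁺(aq), Q = [Cu⁺(aq)]^2 / [Pd²⁺(aq)] = 1.42×10^−5, giving log Q = −4.849.
By the Nernst equation, E = +0.41 − (0.0591/2)·(−4.849) = +0.553 V.

+0.553 V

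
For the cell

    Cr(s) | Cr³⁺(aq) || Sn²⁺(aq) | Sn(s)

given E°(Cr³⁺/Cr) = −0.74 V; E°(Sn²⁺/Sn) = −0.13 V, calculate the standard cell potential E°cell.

By convention the left-hand electrode in cell notation is the anode (oxidation) and the right-hand electrode is the cathode (reduction).
E°cell = E°(right) − E°(left) = −0.13 − (−0.74) = +0.61 V.

+0.61 V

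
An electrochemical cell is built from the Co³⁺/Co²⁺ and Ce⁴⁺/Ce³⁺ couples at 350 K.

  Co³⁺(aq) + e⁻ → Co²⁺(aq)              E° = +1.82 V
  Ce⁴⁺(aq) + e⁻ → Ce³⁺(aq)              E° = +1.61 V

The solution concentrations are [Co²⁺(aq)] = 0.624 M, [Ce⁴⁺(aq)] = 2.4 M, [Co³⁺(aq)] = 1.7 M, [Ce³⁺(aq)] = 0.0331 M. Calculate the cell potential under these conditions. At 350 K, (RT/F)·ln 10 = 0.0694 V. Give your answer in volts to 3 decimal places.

+0.111 V

The Co³⁺/Co²⁺ couple has the more positive E°, so it is the cathode; Ce⁴⁺/Ce³⁺ is the anode.
E°cell = E°cat − E°an = +1.82 − (+1.61) = +0.21 V; n = 1.
For the overall reaction Co³⁺(aq) + Ce³⁺(aq) → Co²⁺(aq) + Ce⁴⁺(aq), Q = ([Co²⁺(aq)]·[Ce⁴⁺(aq)]) / ([Co³⁺(aq)]·[Ce³⁺(aq)]) = 26.6, giving log Q = 1.425.
Applying E = E° − (RT ln10/nF)·log Q gives +0.21 − (0.0694/1)(1.425) = +0.111 V.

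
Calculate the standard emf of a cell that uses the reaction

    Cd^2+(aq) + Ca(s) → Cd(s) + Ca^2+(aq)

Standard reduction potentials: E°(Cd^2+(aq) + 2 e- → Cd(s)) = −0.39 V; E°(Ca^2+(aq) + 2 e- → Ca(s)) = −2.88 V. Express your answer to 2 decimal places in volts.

+2.49 V

Cd^2+(aq) gains electrons, so the Cd²⁺/Cd couple is the cathode; the Ca²⁺/Ca couple is the anode.
E°cell = E°(cathode) − E°(anode) = −0.39 − (−2.88) = +2.49 V.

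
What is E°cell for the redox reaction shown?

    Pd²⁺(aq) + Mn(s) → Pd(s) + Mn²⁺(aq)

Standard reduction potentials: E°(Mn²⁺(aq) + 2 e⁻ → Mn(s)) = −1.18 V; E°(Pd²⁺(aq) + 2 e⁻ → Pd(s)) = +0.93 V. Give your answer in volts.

In the reaction as written, Pd²⁺(aq) is reduced (cathode) and Mn²⁺(aq) is produced by oxidation at the anode.
E°cell = E°(cathode) − E°(anode) = +0.93 − (−1.18) = +2.11 V.

+2.11 V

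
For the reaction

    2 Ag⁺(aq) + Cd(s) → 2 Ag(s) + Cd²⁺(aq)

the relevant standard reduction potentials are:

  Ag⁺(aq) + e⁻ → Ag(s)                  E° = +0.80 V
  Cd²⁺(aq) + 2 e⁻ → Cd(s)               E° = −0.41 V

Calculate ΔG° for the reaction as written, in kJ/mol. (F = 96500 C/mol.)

−234 kJ/mol

In the reaction as written Ag⁺(aq) is reduced, so the Ag⁺/Ag couple is the cathode and Cd²⁺/Cd is the anode.
E°cell = +0.80 − (−0.41) = +1.21 V; balancing electrons gives n = 2.
ΔG° = −nFE°cell = −(2)(96500)(+1.21) J/mol = −234 kJ/mol.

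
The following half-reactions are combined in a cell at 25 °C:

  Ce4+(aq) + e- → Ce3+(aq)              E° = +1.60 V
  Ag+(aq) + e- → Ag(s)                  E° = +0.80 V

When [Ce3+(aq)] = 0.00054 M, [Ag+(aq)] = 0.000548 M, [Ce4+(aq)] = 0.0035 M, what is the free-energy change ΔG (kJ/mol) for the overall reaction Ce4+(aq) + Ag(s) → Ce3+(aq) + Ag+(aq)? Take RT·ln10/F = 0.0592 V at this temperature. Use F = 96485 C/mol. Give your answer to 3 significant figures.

−100 kJ/mol

The standard cell potential is +1.60 − (+0.80) = +0.80 V, with n = 1 electron in the balanced equation.
The reaction quotient is ([Ce3+(aq)]·[Ag+(aq)]) / [Ce4+(aq)] = 8.45×10^−5; by Nernst, E = +0.80 − (0.0592/1)(−4.073) = +1.0411 V.
ΔG = −nFE = −(1)(96485)(+1.0411) J/mol = −100 kJ/mol.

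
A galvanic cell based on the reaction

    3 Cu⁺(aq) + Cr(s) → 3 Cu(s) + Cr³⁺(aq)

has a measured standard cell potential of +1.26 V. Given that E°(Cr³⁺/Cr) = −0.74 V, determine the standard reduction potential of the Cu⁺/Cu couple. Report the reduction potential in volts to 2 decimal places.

In the reaction as written the Cu⁺/Cu couple is reduced (cathode) and Cr³⁺/Cr is oxidized (anode), so E°cell = E°(Cu⁺/Cu) − E°(Cr³⁺/Cr).
E°(Cu⁺/Cu) = E°cell + E°(anode) = +1.26 + (−0.74) = +0.52 V.

+0.52 V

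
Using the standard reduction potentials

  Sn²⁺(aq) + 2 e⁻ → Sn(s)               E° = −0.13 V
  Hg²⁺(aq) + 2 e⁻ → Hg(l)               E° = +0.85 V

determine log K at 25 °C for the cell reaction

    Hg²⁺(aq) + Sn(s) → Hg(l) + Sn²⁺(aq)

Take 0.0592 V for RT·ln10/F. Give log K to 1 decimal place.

The Hg²⁺/Hg couple is reduced (cathode); E°cell = +0.85 − (−0.13) = +0.98 V with n = 2.
At equilibrium E = 0, so log K = nE°cell / 0.0592 = (2)(+0.98) / 0.0592 = 33.1.

log K = 33.1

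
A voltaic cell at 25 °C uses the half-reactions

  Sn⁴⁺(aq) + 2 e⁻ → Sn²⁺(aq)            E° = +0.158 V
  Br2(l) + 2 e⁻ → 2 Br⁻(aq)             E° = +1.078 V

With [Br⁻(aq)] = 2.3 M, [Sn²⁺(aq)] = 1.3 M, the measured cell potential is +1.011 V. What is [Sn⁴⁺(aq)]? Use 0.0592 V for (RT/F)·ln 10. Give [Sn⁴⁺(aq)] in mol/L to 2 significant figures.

0.00021 M

The Br₂/Br⁻ couple has the larger reduction potential, so it is the cathode: E°cell = +1.078 − (+0.158) = +0.920 V and n = 2.
Rearranging E = E° − (0.0592/n)·log Q gives log Q = 2(+0.920 − (+1.011))/0.0592 = −3.074.
The balanced reaction is Br2(l) + Sn²⁺(aq) → 2 Br⁻(aq) + Sn⁴⁺(aq), so Q = ([Br⁻(aq)]^2·[Sn⁴⁺(aq)]) / [Sn²⁺(aq)].
Solving for the unknown gives log [Sn⁴⁺(aq)] = −3.684, so [Sn⁴⁺(aq)] ≈ 0.00021 M.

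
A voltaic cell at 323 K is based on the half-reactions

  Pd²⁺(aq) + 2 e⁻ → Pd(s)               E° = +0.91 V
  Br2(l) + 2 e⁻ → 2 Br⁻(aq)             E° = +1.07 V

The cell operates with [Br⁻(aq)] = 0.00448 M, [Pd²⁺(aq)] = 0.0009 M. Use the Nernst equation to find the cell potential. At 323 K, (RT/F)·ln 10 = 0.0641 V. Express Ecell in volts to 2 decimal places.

+0.41 V

Since E°(Br₂/Br⁻) > E°(Pd²⁺/Pd), Br₂/Br⁻ serves as the cathode.
The standard potential is +1.07 − (+0.91) = +0.16 V and the balanced reaction transfers n = 2 electrons.
For the overall reaction Br2(l) + Pd(s) → 2 Br⁻(aq) + Pd²⁺(aq), Q = [Br⁻(aq)]^2·[Pd²⁺(aq)] = 1.81×10^−8, giving log Q = −7.743.
Applying E = E° − (RT ln10/nF)·log Q gives +0.16 − (0.0641/2)(−7.743) = +0.41 V.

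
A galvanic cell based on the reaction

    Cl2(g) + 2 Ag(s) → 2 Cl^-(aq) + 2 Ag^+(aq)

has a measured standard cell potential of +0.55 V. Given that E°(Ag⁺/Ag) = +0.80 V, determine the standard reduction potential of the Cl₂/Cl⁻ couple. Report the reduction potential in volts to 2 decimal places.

+1.35 V

In the reaction as written the Cl₂/Cl⁻ couple is reduced (cathode) and Ag⁺/Ag is oxidized (anode), so E°cell = E°(Cl₂/Cl⁻) − E°(Ag⁺/Ag).
E°(Cl₂/Cl⁻) = E°cell + E°(anode) = +0.55 + (+0.80) = +1.35 V.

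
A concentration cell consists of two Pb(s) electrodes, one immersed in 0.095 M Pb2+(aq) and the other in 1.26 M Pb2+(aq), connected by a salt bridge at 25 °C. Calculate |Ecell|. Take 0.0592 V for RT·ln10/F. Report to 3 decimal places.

For a concentration cell E°cell = 0, since both electrodes use the same couple.
The compartment with the higher Pb2+(aq) concentration (1.26 M) acts as the cathode; ions are reduced there and produced at the dilute (0.095 M) anode.
With n = 2, Ecell = −(0.0592/2)·log([dilute]/[conc]) = −(0.0592/2)·log(0.095/1.26) = +0.033 V.

0.033 V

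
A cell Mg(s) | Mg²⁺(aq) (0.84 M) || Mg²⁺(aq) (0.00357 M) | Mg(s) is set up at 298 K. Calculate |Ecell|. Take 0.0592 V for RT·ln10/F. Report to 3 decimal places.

0.070 V

For a concentration cell E°cell = 0, since both electrodes use the same couple.
The compartment with the higher Mg²⁺(aq) concentration (0.84 M) acts as the cathode; ions are reduced there and produced at the dilute (0.00357 M) anode.
With n = 2, Ecell = −(0.0592/2)·log([dilute]/[conc]) = −(0.0592/2)·log(0.00357/0.84) = +0.070 V.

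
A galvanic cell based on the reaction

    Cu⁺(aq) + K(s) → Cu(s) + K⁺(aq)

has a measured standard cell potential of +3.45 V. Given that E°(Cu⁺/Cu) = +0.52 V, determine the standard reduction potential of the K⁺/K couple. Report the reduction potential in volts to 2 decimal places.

−2.93 V

In the reaction as written the Cu⁺/Cu couple is reduced (cathode) and K⁺/K is oxidized (anode), so E°cell = E°(Cu⁺/Cu) − E°(K⁺/K).
E°(K⁺/K) = E°(cathode) − E°cell = +0.52 − (+3.45) = −2.93 V.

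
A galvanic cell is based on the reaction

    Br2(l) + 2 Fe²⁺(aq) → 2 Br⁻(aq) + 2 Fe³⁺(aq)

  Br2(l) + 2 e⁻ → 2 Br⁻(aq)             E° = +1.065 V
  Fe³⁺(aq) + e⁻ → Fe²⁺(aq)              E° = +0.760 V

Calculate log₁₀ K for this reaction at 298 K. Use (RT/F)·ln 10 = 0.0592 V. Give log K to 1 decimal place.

The Br₂/Br⁻ couple is reduced (cathode); E°cell = +1.065 − (+0.760) = +0.305 V with n = 2.
At equilibrium E = 0, so log K = nE°cell / 0.0592 = (2)(+0.305) / 0.0592 = 10.3.

log K = 10.3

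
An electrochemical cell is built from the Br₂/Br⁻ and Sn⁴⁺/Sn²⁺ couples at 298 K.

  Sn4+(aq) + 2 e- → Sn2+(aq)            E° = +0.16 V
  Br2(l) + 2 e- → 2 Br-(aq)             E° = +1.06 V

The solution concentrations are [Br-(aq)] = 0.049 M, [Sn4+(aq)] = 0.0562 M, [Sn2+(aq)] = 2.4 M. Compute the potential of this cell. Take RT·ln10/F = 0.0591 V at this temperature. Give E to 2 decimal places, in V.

Br₂/Br⁻ is reduced (cathode, E° = +1.06 V) and Sn⁴⁺/Sn²⁺ is oxidized (anode).
E°cell = E°cat − E°an = +1.06 − (+0.16) = +0.90 V; n = 2.
Balancing gives Br2(l) + Sn2+(aq) → 2 Br-(aq) + Sn4+(aq); hence Q = ([Br-(aq)]^2·[Sn4+(aq)]) / [Sn2+(aq)] = 5.62×10^−5 (log Q = −4.250).
Applying E = E° − (RT ln10/nF)·log Q gives +0.90 − (0.0591/2)(−4.250) = +1.03 V.

+1.03 V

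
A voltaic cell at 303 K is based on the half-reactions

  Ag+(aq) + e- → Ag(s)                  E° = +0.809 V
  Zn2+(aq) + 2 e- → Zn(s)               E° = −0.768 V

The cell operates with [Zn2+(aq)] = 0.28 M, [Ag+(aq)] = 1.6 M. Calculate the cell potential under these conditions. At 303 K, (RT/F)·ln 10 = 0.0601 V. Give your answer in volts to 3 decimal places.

Since E°(Ag⁺/Ag) > E°(Zn²⁺/Zn), Ag⁺/Ag serves as the cathode.
The standard potential is +0.809 − (−0.768) = +1.577 V and the balanced reaction transfers n = 2 electrons.
The balanced reaction is 2 Ag+(aq) + Zn(s) → 2 Ag(s) + Zn2+(aq), so Q = [Zn2+(aq)] / [Ag+(aq)]^2 = 0.109 and log Q = −0.961.
Applying E = E° − (RT ln10/nF)·log Q gives +1.577 − (0.0601/2)(−0.961) = +1.606 V.

+1.606 V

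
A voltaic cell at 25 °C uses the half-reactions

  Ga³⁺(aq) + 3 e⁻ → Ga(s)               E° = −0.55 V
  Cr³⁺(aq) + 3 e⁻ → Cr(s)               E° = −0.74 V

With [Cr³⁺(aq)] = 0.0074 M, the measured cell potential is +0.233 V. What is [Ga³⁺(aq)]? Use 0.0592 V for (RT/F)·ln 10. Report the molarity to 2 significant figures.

1.1 M

The Ga³⁺/Ga couple has the larger reduction potential, so it is the cathode: E°cell = −0.55 − (−0.74) = +0.19 V and n = 3.
From the Nernst equation, log Q = n(E° − E)/0.0592 = 3·(+0.19 − (+0.233))/0.0592 = −2.179.
The balanced reaction is Ga³⁺(aq) + Cr(s) → Ga(s) + Cr³⁺(aq), so Q = [Cr³⁺(aq)] / [Ga³⁺(aq)].
Isolating [Ga³⁺(aq)] in Q = 10^{−2.179} yields log [Ga³⁺(aq)] = 0.048, i.e. 1.1 M.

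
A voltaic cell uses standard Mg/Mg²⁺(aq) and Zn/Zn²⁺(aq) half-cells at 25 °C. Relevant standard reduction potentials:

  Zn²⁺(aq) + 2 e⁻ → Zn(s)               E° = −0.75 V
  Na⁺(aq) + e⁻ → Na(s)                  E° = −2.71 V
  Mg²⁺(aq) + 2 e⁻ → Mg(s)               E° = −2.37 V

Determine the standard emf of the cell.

+1.62 V

Of the two couples in this cell, the one with the more positive reduction potential is reduced at the cathode: here that is Zn²⁺/Zn (−0.75 V); Mg²⁺/Mg (−2.37 V) is the anode.
E°cell = E°(cathode) − E°(anode) = −0.75 − (−2.37) = +1.62 V.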